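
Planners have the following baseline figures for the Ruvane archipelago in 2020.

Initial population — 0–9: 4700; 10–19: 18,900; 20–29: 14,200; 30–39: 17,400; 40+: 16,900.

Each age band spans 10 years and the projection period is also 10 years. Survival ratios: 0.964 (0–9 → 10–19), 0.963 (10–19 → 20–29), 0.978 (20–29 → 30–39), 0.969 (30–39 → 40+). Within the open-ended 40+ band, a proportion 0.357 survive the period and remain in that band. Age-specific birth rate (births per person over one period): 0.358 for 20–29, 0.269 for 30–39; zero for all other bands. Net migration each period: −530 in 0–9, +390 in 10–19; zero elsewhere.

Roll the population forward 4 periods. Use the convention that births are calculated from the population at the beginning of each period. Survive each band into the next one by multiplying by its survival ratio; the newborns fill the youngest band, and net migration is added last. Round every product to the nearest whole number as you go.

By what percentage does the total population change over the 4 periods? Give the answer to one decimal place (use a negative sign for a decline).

-42.3

[period 1]
Births: 14200 × 0.358 = 5084, 17400 × 0.269 = 4681 → total 9765
10–19: 4700 × 0.964 = 4531
20–29: 18900 × 0.963 = 18201
30–39: 14200 × 0.978 = 13888
40+: 17400 × 0.969 + 16900 × 0.357 = 16861 + 6033 = 22894
Net migration: 0–9 − 530 → 9235; 10–19 + 390 → 4921
Population now: 0–9=9235, 10–19=4921, 20–29=18201, 30–39=13888, 40+=22894
[period 2]
Births: 18201 × 0.358 = 6516, 13888 × 0.269 = 3736 → total 10252
10–19: 9235 × 0.964 = 8903
20–29: 4921 × 0.963 = 4739
30–39: 18201 × 0.978 = 17801
40+: 13888 × 0.969 + 22894 × 0.357 = 13457 + 8173 = 21630
Net migration: 0–9 − 530 → 9722; 10–19 + 390 → 9293
Population now: 0–9=9722, 10–19=9293, 20–29=4739, 30–39=17801, 40+=21630
[period 3]
Births: 4739 × 0.358 = 1697, 17801 × 0.269 = 4788 → total 6485
10–19: 9722 × 0.964 = 9372
20–29: 9293 × 0.963 = 8949
30–39: 4739 × 0.978 = 4635
40+: 17801 × 0.969 + 21630 × 0.357 = 17249 + 7722 = 24971
Net migration: 0–9 − 530 → 5955; 10–19 + 390 → 9762
Population now: 0–9=5955, 10–19=9762, 20–29=8949, 30–39=4635, 40+=24971
[period 4]
Births: 8949 × 0.358 = 3204, 4635 × 0.269 = 1247 → total 4451
10–19: 5955 × 0.964 = 5741
20–29: 9762 × 0.963 = 9401
30–39: 8949 × 0.978 = 8752
40+: 4635 × 0.969 + 24971 × 0.357 = 4491 + 8915 = 13406
Net migration: 0–9 − 530 → 3921; 10–19 + 390 → 6131
Population now: 0–9=3921, 10–19=6131, 20–29=9401, 30–39=8752, 40+=13406
Total: 72100 → 41611; change = -30489; percentage change = -42.3%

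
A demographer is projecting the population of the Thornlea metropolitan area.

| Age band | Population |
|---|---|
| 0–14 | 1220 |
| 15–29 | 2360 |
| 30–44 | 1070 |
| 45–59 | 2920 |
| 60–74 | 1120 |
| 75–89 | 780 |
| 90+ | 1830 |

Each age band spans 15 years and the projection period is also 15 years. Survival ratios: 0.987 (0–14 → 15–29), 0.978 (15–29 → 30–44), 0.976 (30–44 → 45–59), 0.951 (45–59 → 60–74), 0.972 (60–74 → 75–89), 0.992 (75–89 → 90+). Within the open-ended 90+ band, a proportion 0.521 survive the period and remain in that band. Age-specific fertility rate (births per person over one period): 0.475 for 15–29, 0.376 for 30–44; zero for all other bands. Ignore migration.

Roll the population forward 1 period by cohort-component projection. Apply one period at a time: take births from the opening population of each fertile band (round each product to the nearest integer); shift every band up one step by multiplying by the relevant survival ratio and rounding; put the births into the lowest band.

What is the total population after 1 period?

[period 1]
Births: 2360 * 0.475 = 1121, 1070 * 0.376 = 402 ⇒ total 1523
15–29: 1220 * 0.987 = 1204
30–44: 2360 * 0.978 = 2308
45–59: 1070 * 0.976 = 1044
60–74: 2920 * 0.951 = 2777
75–89: 1120 * 0.972 = 1089
90+: 780 * 0.992 + 1830 * 0.521 = 774 + 953 = 1727
Population now: 0–14=1523, 15–29=1204, 30–44=2308, 45–59=1044, 60–74=2777, 75–89=1089, 90+=1727
Total after period 1: 1523 + 1204 + 2308 + 1044 + 2777 + 1089 + 1727 = 11672

11672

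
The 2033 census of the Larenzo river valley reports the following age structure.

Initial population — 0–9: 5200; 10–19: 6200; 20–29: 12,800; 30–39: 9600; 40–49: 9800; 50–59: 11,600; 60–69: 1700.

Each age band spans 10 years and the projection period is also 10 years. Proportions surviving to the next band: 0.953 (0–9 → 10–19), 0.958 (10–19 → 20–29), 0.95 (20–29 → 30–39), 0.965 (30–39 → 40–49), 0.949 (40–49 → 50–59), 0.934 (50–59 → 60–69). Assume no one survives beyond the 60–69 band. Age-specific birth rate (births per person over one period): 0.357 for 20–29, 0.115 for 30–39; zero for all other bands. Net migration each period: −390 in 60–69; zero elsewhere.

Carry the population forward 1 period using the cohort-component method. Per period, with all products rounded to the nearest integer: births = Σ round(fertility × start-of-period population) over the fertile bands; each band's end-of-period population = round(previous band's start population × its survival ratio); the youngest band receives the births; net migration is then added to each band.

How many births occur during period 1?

(Bands numbered youngest = 1 to oldest = 7.)
Period 1:
Births: 12800 × 0.357 = 4570, 9600 × 0.115 = 1104 → 5674
Band 2: 5200 × 0.953 = 4956
Band 3: 6200 × 0.958 = 5940
Band 4: 12800 × 0.95 = 12160
Band 5: 9600 × 0.965 = 9264
Band 6: 9800 × 0.949 = 9300
Band 7: 11600 × 0.934 = 10834
Net migration: Band 7 − 390 → 10444
Giving 5674 / 4956 / 5940 / 12160 / 9264 / 9300 / 10444.

5674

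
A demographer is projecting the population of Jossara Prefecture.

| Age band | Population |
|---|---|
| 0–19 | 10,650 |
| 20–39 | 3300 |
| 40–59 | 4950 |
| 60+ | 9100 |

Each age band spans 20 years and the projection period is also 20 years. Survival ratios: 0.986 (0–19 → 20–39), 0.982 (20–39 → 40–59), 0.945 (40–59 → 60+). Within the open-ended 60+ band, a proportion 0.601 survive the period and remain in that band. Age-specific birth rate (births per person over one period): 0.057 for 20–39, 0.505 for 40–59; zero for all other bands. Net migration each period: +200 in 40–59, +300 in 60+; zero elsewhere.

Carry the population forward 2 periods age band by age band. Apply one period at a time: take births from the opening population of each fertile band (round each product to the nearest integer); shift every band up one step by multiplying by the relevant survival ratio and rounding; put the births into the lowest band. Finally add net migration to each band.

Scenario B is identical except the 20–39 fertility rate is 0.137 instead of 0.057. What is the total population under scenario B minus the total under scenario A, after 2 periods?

1101

Call the groups 1 to 4, youngest first.
— Period 1 —
Births: 3300 × 0.057 = 188, 4950 × 0.505 = 2500 → total 2688
Group 2: 10650 × 0.986 = 10501
Group 3: 3300 × 0.982 = 3241
Group 4: 4950 × 0.945 + 9100 × 0.601 = 4678 + 5469 = 10147
Net migration: Group 3 + 200 → 3441; Group 4 + 300 → 10447
End of period: [2688, 10501, 3441, 10447]
— Period 2 —
Births: 10501 × 0.057 = 599, 3441 × 0.505 = 1738 → total 2337
Group 2: 2688 × 0.986 = 2650
Group 3: 10501 × 0.982 = 10312
Group 4: 3441 × 0.945 + 10447 × 0.601 = 3252 + 6279 = 9531
Net migration: Group 3 + 200 → 10512; Group 4 + 300 → 9831
End of period: [2337, 2650, 10512, 9831]
Scenario A total after 2 periods: 25330
Scenario B projection —
— Period 1 —
Births: 3300 × 0.137 = 452, 4950 × 0.505 = 2500 → total 2952
Group 2: 10650 × 0.986 = 10501
Group 3: 3300 × 0.982 = 3241
Group 4: 4950 × 0.945 + 9100 × 0.601 = 4678 + 5469 = 10147
Net migration: Group 3 + 200 → 3441; Group 4 + 300 → 10447
End of period: [2952, 10501, 3441, 10447]
— Period 2 —
Births: 10501 × 0.137 = 1439, 3441 × 0.505 = 1738 → total 3177
Group 2: 2952 × 0.986 = 2911
Group 3: 10501 × 0.982 = 10312
Group 4: 3441 × 0.945 + 10447 × 0.601 = 3252 + 6279 = 9531
Net migration: Group 3 + 200 → 10512; Group 4 + 300 → 9831
End of period: [3177, 2911, 10512, 9831]
Scenario B total after 2 periods: 26431
Difference B − A = 26431 − 25330 = 1101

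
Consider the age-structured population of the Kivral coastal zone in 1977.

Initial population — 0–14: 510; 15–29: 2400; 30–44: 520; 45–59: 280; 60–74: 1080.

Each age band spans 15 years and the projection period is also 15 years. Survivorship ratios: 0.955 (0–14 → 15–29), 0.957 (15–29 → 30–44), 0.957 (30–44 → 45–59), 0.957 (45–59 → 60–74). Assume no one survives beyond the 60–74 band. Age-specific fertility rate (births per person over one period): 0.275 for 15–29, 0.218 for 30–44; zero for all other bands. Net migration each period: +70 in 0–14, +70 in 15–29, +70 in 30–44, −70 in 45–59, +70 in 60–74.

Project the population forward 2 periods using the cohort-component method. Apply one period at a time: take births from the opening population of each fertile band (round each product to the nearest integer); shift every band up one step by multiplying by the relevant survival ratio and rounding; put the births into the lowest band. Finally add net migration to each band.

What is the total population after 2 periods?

— Period 1 —
Births: 2400 × 0.275 = 660 ; 520 × 0.218 = 113 → total 773
15–29: 510 × 0.955 = 487
30–44: 2400 × 0.957 = 2297
45–59: 520 × 0.957 = 498
60–74: 280 × 0.957 = 268
Net migration: 0–14 + 70 → 843; 15–29 + 70 → 557; 30–44 + 70 → 2367; 45–59 − 70 → 428; 60–74 + 70 → 338
→ [843, 557, 2367, 428, 338]
— Period 2 —
Births: 557 × 0.275 = 153 ; 2367 × 0.218 = 516 → total 669
15–29: 843 × 0.955 = 805
30–44: 557 × 0.957 = 533
45–59: 2367 × 0.957 = 2265
60–74: 428 × 0.957 = 410
Net migration: 0–14 + 70 → 739; 15–29 + 70 → 875; 30–44 + 70 → 603; 45–59 − 70 → 2195; 60–74 + 70 → 480
→ [739, 875, 603, 2195, 480]
Total after period 2: 739 + 875 + 603 + 2195 + 480 = 4892

4892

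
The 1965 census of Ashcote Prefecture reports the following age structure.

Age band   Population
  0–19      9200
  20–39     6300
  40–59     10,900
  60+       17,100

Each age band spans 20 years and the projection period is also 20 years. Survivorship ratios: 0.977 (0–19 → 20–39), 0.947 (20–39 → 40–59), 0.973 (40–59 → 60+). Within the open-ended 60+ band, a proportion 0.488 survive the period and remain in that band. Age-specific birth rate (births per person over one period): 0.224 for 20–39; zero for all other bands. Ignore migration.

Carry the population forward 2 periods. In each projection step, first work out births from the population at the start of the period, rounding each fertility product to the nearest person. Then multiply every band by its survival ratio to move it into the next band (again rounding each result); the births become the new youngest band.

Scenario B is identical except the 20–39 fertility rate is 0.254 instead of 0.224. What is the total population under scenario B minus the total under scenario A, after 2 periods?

Let band 1 be 0–19 through band 4 = 60+.
[period 1]
Births: 6300 × 0.224 = 1411
Band 2: 9200 × 0.977 = 8988
Band 3: 6300 × 0.947 = 5966
Band 4: 10900 × 0.973 + 17100 × 0.488 = 10606 + 8345 = 18951
Population now: 0–19=1411, 20–39=8988, 40–59=5966, 60+=18951
[period 2]
Births: 8988 × 0.224 = 2013
Band 2: 1411 × 0.977 = 1379
Band 3: 8988 × 0.947 = 8512
Band 4: 5966 × 0.973 + 18951 × 0.488 = 5805 + 9248 = 15053
Population now: 0–19=2013, 20–39=1379, 40–59=8512, 60+=15053
Scenario A total after 2 periods: 26957
Scenario B projection —
[period 1]
Births: 6300 × 0.254 = 1600
Band 2: 9200 × 0.977 = 8988
Band 3: 6300 × 0.947 = 5966
Band 4: 10900 × 0.973 + 17100 × 0.488 = 10606 + 8345 = 18951
Population now: 0–19=1600, 20–39=8988, 40–59=5966, 60+=18951
[period 2]
Births: 8988 × 0.254 = 2283
Band 2: 1600 × 0.977 = 1563
Band 3: 8988 × 0.947 = 8512
Band 4: 5966 × 0.973 + 18951 × 0.488 = 5805 + 9248 = 15053
Population now: 0–19=2283, 20–39=1563, 40–59=8512, 60+=15053
Scenario B total after 2 periods: 27411
Difference B − A = 27411 − 26957 = 454

454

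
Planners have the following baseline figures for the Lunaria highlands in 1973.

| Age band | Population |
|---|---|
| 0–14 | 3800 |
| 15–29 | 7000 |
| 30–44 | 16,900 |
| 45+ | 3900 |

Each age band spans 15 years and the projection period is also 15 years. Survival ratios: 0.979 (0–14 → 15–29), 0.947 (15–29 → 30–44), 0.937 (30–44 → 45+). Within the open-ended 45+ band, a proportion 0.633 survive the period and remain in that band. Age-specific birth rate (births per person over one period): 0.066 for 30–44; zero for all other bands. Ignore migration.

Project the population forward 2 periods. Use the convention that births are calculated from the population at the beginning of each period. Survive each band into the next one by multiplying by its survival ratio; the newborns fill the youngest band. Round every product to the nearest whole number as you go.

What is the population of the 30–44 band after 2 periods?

(Bands numbered youngest = 1 to oldest = 4.)
— Period 1 —
Births: 16900 × 0.066 = 1115
Band 2: 3800 × 0.979 = 3720
Band 3: 7000 × 0.947 = 6629
Band 4: 16900 × 0.937 + 3900 × 0.633 = 15835 + 2469 = 18304
End of period: [1115, 3720, 6629, 18304]
— Period 2 —
Births: 6629 × 0.066 = 438
Band 2: 1115 × 0.979 = 1092
Band 3: 3720 × 0.947 = 3523
Band 4: 6629 × 0.937 + 18304 × 0.633 = 6211 + 11586 = 17797
End of period: [438, 1092, 3523, 17797]

3523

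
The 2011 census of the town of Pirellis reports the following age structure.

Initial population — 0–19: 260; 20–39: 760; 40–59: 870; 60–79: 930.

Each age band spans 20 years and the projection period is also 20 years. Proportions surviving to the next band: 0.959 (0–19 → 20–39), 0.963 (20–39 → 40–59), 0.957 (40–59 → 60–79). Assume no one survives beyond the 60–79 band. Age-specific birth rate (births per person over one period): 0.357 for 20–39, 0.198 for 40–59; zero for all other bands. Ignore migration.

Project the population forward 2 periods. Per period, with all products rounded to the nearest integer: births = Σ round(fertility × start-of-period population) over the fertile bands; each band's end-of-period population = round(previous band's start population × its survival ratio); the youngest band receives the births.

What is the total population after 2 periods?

1600

After projecting period 1:
Births: 760 × 0.357 = 271 ; 870 × 0.198 = 172 → 443
20–39: 260 × 0.959 = 249
40–59: 760 × 0.963 = 732
60–79: 870 × 0.957 = 833
Population now: 0–19=443, 20–39=249, 40–59=732, 60–79=833
After projecting period 2:
Births: 249 × 0.357 = 89 ; 732 × 0.198 = 145 → 234
20–39: 443 × 0.959 = 425
40–59: 249 × 0.963 = 240
60–79: 732 × 0.957 = 701
Population now: 0–19=234, 20–39=425, 40–59=240, 60–79=701
Total after period 2: 234 + 425 + 240 + 701 = 1600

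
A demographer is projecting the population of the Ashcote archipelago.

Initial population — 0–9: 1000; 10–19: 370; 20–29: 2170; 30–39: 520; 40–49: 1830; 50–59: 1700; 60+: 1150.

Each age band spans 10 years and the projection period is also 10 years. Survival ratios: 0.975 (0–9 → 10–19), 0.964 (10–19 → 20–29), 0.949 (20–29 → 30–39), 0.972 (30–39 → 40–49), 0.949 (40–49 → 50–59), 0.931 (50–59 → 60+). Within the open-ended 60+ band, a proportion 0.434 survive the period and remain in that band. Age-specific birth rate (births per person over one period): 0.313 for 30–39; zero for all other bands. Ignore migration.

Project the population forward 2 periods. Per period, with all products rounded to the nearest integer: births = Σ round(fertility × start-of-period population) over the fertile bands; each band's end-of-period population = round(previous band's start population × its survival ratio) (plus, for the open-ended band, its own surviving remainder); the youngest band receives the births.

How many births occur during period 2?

— Period 1 —
Births: 520 × 0.313 = 163
10–19: 1000 × 0.975 = 975
20–29: 370 × 0.964 = 357
30–39: 2170 × 0.949 = 2059
40–49: 520 × 0.972 = 505
50–59: 1830 × 0.949 = 1737
60+: 1700 × 0.931 + 1150 × 0.434 = 1583 + 499 = 2082
End of period: [163, 975, 357, 2059, 505, 1737, 2082]
— Period 2 —
Births: 2059 × 0.313 = 644
10–19: 163 × 0.975 = 159
20–29: 975 × 0.964 = 940
30–39: 357 × 0.949 = 339
40–49: 2059 × 0.972 = 2001
50–59: 505 × 0.949 = 479
60+: 1737 × 0.931 + 2082 × 0.434 = 1617 + 904 = 2521
End of period: [644, 159, 940, 339, 2001, 479, 2521]

644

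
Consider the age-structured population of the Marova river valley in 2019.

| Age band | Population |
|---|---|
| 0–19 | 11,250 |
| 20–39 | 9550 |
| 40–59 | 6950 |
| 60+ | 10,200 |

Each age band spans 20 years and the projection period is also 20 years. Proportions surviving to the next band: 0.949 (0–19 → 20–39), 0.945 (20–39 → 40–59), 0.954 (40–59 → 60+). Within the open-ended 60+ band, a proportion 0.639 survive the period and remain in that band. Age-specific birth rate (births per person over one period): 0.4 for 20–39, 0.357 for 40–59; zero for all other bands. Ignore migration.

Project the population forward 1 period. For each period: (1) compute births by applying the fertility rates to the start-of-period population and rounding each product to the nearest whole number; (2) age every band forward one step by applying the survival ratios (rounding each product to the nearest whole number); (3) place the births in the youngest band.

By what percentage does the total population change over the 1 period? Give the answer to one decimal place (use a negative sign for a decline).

Period 1.
Births: 9550 × 0.4 = 3820  |  6950 × 0.357 = 2481 ⇒ total 6301
20–39: 11250 × 0.949 = 10676
40–59: 9550 × 0.945 = 9025
60+: 6950 × 0.954 + 10200 × 0.639 = 6630 + 6518 = 13148
Population now: 0–19=6301, 20–39=10676, 40–59=9025, 60+=13148
Total: 37950 → 39150; change = 1200; percentage change = 3.2%

3.2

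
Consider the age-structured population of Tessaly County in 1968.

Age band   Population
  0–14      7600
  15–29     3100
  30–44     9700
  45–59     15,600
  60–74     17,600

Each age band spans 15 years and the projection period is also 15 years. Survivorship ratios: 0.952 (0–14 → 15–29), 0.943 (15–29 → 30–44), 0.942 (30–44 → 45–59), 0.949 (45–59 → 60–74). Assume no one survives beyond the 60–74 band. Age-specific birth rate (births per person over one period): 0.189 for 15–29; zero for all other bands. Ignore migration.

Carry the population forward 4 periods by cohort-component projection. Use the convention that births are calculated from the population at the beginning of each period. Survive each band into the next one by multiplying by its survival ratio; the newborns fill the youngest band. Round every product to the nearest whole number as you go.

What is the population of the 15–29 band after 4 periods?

100

Let band 1 be 0–14 through band 5 = 60–74.
[period 1]
Births: 3100 × 0.189 = 586
Band 2: 7600 × 0.952 = 7235
Band 3: 3100 × 0.943 = 2923
Band 4: 9700 × 0.942 = 9137
Band 5: 15600 × 0.949 = 14804
→ [586, 7235, 2923, 9137, 14804]
[period 2]
Births: 7235 × 0.189 = 1367
Band 2: 586 × 0.952 = 558
Band 3: 7235 × 0.943 = 6823
Band 4: 2923 × 0.942 = 2753
Band 5: 9137 × 0.949 = 8671
→ [1367, 558, 6823, 2753, 8671]
[period 3]
Births: 558 × 0.189 = 105
Band 2: 1367 × 0.952 = 1301
Band 3: 558 × 0.943 = 526
Band 4: 6823 × 0.942 = 6427
Band 5: 2753 × 0.949 = 2613
→ [105, 1301, 526, 6427, 2613]
[period 4]
Births: 1301 × 0.189 = 246
Band 2: 105 × 0.952 = 100
Band 3: 1301 × 0.943 = 1227
Band 4: 526 × 0.942 = 495
Band 5: 6427 × 0.949 = 6099
→ [246, 100, 1227, 495, 6099]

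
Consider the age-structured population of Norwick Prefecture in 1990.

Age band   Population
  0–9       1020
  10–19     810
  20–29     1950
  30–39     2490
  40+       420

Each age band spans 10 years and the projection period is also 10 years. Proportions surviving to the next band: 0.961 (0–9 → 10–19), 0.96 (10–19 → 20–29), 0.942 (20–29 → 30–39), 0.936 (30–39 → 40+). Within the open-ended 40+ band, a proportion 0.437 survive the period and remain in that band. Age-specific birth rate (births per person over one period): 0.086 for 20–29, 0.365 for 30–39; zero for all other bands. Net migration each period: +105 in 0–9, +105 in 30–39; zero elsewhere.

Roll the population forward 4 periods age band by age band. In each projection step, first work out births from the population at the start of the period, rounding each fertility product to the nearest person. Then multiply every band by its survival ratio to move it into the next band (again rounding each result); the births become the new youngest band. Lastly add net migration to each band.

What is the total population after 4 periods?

Period 1.
Births: 1950 * 0.086 = 168 ; 2490 * 0.365 = 909 → 1077
10–19: 1020 * 0.961 = 980
20–29: 810 * 0.96 = 778
30–39: 1950 * 0.942 = 1837
40+: 2490 * 0.936 + 420 * 0.437 = 2331 + 184 = 2515
Net migration: 0–9 + 105 → 1182; 30–39 + 105 → 1942
→ [1182, 980, 778, 1942, 2515]
Period 2.
Births: 778 * 0.086 = 67 ; 1942 * 0.365 = 709 → 776
10–19: 1182 * 0.961 = 1136
20–29: 980 * 0.96 = 941
30–39: 778 * 0.942 = 733
40+: 1942 * 0.936 + 2515 * 0.437 = 1818 + 1099 = 2917
Net migration: 0–9 + 105 → 881; 30–39 + 105 → 838
→ [881, 1136, 941, 838, 2917]
Period 3.
Births: 941 * 0.086 = 81 ; 838 * 0.365 = 306 → 387
10–19: 881 * 0.961 = 847
20–29: 1136 * 0.96 = 1091
30–39: 941 * 0.942 = 886
40+: 838 * 0.936 + 2917 * 0.437 = 784 + 1275 = 2059
Net migration: 0–9 + 105 → 492; 30–39 + 105 → 991
→ [492, 847, 1091, 991, 2059]
Period 4.
Births: 1091 * 0.086 = 94 ; 991 * 0.365 = 362 → 456
10–19: 492 * 0.961 = 473
20–29: 847 * 0.96 = 813
30–39: 1091 * 0.942 = 1028
40+: 991 * 0.936 + 2059 * 0.437 = 928 + 900 = 1828
Net migration: 0–9 + 105 → 561; 30–39 + 105 → 1133
→ [561, 473, 813, 1133, 1828]
Total after period 4: 561 + 473 + 813 + 1133 + 1828 = 4808

4808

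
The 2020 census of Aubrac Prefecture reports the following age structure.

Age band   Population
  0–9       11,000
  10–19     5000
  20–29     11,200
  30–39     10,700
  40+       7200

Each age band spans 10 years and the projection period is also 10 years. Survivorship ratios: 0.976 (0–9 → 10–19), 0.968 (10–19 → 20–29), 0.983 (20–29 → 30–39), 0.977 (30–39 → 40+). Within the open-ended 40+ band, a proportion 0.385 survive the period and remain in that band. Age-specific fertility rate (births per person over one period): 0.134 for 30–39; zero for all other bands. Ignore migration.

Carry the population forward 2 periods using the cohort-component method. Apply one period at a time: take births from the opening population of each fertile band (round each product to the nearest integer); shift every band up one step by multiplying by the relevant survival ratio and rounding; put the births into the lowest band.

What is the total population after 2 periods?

(Bands numbered youngest = 1 to oldest = 5.)
[period 1]
Births: 10700 × 0.134 = 1434
Band 2: 11000 × 0.976 = 10736
Band 3: 5000 × 0.968 = 4840
Band 4: 11200 × 0.983 = 11010
Band 5: 10700 × 0.977 + 7200 × 0.385 = 10454 + 2772 = 13226
Giving 1434 / 10736 / 4840 / 11010 / 13226.
[period 2]
Births: 11010 × 0.134 = 1475
Band 2: 1434 × 0.976 = 1400
Band 3: 10736 × 0.968 = 10392
Band 4: 4840 × 0.983 = 4758
Band 5: 11010 × 0.977 + 13226 × 0.385 = 10757 + 5092 = 15849
Giving 1475 / 1400 / 10392 / 4758 / 15849.
Total after period 2: 1475 + 1400 + 10392 + 4758 + 15849 = 33874

33874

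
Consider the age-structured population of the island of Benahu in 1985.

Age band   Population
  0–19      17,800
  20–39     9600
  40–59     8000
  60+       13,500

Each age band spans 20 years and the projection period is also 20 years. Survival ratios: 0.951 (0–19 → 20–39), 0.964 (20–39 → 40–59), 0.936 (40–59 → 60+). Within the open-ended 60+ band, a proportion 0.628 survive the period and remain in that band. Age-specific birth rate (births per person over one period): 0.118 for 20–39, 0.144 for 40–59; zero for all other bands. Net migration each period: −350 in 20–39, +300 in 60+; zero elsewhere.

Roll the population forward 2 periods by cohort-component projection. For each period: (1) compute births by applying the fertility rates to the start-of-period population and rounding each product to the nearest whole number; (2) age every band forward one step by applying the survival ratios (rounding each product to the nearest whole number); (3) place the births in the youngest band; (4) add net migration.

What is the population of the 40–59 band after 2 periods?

15981

Numbering the bands 1..4 from youngest to oldest:
Period 1:
Births: 9600 × 0.118 = 1133  |  8000 × 0.144 = 1152 → 2285
Band 2: 17800 × 0.951 = 16928
Band 3: 9600 × 0.964 = 9254
Band 4: 8000 × 0.936 + 13500 × 0.628 = 7488 + 8478 = 15966
Net migration: Band 2 − 350 → 16578; Band 4 + 300 → 16266
End of period: [2285, 16578, 9254, 16266]
Period 2:
Births: 16578 × 0.118 = 1956  |  9254 × 0.144 = 1333 → 3289
Band 2: 2285 × 0.951 = 2173
Band 3: 16578 × 0.964 = 15981
Band 4: 9254 × 0.936 + 16266 × 0.628 = 8662 + 10215 = 18877
Net migration: Band 2 − 350 → 1823; Band 4 + 300 → 19177
End of period: [3289, 1823, 15981, 19177]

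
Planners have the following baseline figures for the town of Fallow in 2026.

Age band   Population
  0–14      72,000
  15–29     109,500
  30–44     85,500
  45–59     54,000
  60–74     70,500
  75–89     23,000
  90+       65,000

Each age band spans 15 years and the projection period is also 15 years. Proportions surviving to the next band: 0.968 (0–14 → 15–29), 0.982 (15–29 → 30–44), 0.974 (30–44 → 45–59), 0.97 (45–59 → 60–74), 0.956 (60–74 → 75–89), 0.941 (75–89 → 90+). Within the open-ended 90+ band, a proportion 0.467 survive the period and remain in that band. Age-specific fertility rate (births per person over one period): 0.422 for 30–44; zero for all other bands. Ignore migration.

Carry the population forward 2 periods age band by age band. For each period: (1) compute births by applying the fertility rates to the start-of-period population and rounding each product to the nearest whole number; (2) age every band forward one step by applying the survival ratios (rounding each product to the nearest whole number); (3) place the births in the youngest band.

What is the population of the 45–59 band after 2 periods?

104733

(Bands numbered youngest = 1 to oldest = 7.)
After projecting period 1:
Births: 85500 × 0.422 = 36081
Band 2: 72000 × 0.968 = 69696
Band 3: 109500 × 0.982 = 107529
Band 4: 85500 × 0.974 = 83277
Band 5: 54000 × 0.97 = 52380
Band 6: 70500 × 0.956 = 67398
Band 7: 23000 × 0.941 + 65000 × 0.467 = 21643 + 30355 = 51998
Population now: 0–14=36081, 15–29=69696, 30–44=107529, 45–59=83277, 60–74=52380, 75–89=67398, 90+=51998
After projecting period 2:
Births: 107529 × 0.422 = 45377
Band 2: 36081 × 0.968 = 34926
Band 3: 69696 × 0.982 = 68441
Band 4: 107529 × 0.974 = 104733
Band 5: 83277 × 0.97 = 80779
Band 6: 52380 × 0.956 = 50075
Band 7: 67398 × 0.941 + 51998 × 0.467 = 63422 + 24283 = 87705
Population now: 0–14=45377, 15–29=34926, 30–44=68441, 45–59=104733, 60–74=80779, 75–89=50075, 90+=87705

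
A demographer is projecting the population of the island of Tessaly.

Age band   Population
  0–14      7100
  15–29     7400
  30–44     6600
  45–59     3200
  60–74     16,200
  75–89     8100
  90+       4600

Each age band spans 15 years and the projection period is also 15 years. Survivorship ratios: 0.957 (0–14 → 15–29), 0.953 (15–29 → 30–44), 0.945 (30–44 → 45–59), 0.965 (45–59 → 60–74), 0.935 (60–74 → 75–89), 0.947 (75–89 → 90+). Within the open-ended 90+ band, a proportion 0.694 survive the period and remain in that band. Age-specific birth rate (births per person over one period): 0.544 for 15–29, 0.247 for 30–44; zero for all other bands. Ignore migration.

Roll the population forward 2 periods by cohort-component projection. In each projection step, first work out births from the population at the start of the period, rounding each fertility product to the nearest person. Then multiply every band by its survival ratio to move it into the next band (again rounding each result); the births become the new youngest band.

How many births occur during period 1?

5656

Call the groups 1 to 7, youngest first.
— Period 1 —
Births: 7400 × 0.544 = 4026  |  6600 × 0.247 = 1630 ⇒ total 5656
Group 2: 7100 × 0.957 = 6795
Group 3: 7400 × 0.953 = 7052
Group 4: 6600 × 0.945 = 6237
Group 5: 3200 × 0.965 = 3088
Group 6: 16200 × 0.935 = 15147
Group 7: 8100 × 0.947 + 4600 × 0.694 = 7671 + 3192 = 10863
→ [5656, 6795, 7052, 6237, 3088, 15147, 10863]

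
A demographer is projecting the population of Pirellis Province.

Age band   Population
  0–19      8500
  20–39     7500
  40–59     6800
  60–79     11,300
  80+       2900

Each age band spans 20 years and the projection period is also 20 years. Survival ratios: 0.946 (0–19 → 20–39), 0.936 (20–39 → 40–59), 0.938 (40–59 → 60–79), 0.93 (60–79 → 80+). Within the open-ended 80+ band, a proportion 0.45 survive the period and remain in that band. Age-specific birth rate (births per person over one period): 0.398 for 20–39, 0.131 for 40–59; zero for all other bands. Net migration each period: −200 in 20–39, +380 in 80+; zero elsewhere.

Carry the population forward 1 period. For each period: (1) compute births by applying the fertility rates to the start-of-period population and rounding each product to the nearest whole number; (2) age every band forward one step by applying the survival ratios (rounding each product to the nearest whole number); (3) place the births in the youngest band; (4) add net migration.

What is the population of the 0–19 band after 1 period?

After projecting period 1:
Births: 7500 × 0.398 = 2985 ; 6800 × 0.131 = 891 → 3876
20–39: 8500 × 0.946 = 8041
40–59: 7500 × 0.936 = 7020
60–79: 6800 × 0.938 = 6378
80+: 11300 × 0.93 + 2900 × 0.45 = 10509 + 1305 = 11814
Net migration: 20–39 − 200 → 7841; 80+ + 380 → 12194
→ [3876, 7841, 7020, 6378, 12194]

3876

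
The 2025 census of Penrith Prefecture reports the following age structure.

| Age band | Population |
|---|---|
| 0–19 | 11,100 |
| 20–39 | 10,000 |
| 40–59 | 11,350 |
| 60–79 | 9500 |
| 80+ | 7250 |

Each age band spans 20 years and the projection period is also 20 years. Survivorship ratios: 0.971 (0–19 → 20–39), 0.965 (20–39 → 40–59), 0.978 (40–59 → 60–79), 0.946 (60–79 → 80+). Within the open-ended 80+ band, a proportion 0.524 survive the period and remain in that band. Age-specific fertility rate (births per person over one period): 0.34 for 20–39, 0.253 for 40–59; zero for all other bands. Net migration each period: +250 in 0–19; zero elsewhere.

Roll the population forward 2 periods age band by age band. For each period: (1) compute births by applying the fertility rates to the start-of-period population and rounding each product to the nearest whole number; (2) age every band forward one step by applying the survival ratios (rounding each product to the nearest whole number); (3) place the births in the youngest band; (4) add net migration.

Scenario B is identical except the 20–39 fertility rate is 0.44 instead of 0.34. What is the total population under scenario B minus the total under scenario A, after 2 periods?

2048

Let band 1 be 0–19 through band 5 = 80+.
After projecting period 1:
Births: 10000 * 0.34 = 3400 ; 11350 * 0.253 = 2872 ⇒ total 6272
Band 2: 11100 * 0.971 = 10778
Band 3: 10000 * 0.965 = 9650
Band 4: 11350 * 0.978 = 11100
Band 5: 9500 * 0.946 + 7250 * 0.524 = 8987 + 3799 = 12786
Net migration: Band 1 + 250 → 6522
Population now: 0–19=6522, 20–39=10778, 40–59=9650, 60–79=11100, 80+=12786
After projecting period 2:
Births: 10778 * 0.34 = 3665 ; 9650 * 0.253 = 2441 ⇒ total 6106
Band 2: 6522 * 0.971 = 6333
Band 3: 10778 * 0.965 = 10401
Band 4: 9650 * 0.978 = 9438
Band 5: 11100 * 0.946 + 12786 * 0.524 = 10501 + 6700 = 17201
Net migration: Band 1 + 250 → 6356
Population now: 0–19=6356, 20–39=6333, 40–59=10401, 60–79=9438, 80+=17201
Scenario A total after 2 periods: 49729
Scenario B projection —
After projecting period 1:
Births: 10000 * 0.44 = 4400 ; 11350 * 0.253 = 2872 ⇒ total 7272
Band 2: 11100 * 0.971 = 10778
Band 3: 10000 * 0.965 = 9650
Band 4: 11350 * 0.978 = 11100
Band 5: 9500 * 0.946 + 7250 * 0.524 = 8987 + 3799 = 12786
Net migration: Band 1 + 250 → 7522
Population now: 0–19=7522, 20–39=10778, 40–59=9650, 60–79=11100, 80+=12786
After projecting period 2:
Births: 10778 * 0.44 = 4742 ; 9650 * 0.253 = 2441 ⇒ total 7183
Band 2: 7522 * 0.971 = 7304
Band 3: 10778 * 0.965 = 10401
Band 4: 9650 * 0.978 = 9438
Band 5: 11100 * 0.946 + 12786 * 0.524 = 10501 + 6700 = 17201
Net migration: Band 1 + 250 → 7433
Population now: 0–19=7433, 20–39=7304, 40–59=10401, 60–79=9438, 80+=17201
Scenario B total after 2 periods: 51777
Difference B − A = 51777 − 49729 = 2048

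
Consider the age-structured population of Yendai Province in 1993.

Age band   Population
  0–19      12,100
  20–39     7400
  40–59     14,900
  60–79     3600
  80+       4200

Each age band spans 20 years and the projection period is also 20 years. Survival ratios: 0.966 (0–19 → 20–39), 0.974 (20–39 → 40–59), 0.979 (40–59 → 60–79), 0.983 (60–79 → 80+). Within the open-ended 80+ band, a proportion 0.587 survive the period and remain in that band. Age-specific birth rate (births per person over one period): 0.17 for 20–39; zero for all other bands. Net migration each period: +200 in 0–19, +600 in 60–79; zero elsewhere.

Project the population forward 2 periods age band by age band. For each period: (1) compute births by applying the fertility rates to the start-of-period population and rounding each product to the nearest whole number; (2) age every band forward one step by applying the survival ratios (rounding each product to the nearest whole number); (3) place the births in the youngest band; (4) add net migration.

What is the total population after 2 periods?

Numbering the bands 1..5 from youngest to oldest:
[period 1]
Births: 7400 × 0.17 = 1258
Band 2: 12100 × 0.966 = 11689
Band 3: 7400 × 0.974 = 7208
Band 4: 14900 × 0.979 = 14587
Band 5: 3600 × 0.983 + 4200 × 0.587 = 3539 + 2465 = 6004
Net migration: Band 1 + 200 → 1458; Band 4 + 600 → 15187
End of period: [1458, 11689, 7208, 15187, 6004]
[period 2]
Births: 11689 × 0.17 = 1987
Band 2: 1458 × 0.966 = 1408
Band 3: 11689 × 0.974 = 11385
Band 4: 7208 × 0.979 = 7057
Band 5: 15187 × 0.983 + 6004 × 0.587 = 14929 + 3524 = 18453
Net migration: Band 1 + 200 → 2187; Band 4 + 600 → 7657
End of period: [2187, 1408, 11385, 7657, 18453]
Total after period 2: 2187 + 1408 + 11385 + 7657 + 18453 = 41090

41090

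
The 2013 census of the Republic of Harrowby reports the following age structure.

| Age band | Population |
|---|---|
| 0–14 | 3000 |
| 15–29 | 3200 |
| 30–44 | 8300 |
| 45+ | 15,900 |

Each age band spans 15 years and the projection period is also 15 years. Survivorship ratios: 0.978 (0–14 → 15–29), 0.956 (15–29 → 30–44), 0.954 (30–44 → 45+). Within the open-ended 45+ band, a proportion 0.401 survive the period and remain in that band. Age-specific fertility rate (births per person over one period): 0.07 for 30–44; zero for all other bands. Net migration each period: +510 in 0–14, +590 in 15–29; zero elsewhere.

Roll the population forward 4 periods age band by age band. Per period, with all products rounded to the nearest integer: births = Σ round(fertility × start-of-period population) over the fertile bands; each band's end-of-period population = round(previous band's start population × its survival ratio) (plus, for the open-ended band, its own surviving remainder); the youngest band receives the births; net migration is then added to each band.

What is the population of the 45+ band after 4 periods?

4191

[period 1]
Births: 8300 * 0.07 = 581
15–29: 3000 * 0.978 = 2934
30–44: 3200 * 0.956 = 3059
45+: 8300 * 0.954 + 15900 * 0.401 = 7918 + 6376 = 14294
Net migration: 0–14 + 510 → 1091; 15–29 + 590 → 3524
Population now: 0–14=1091, 15–29=3524, 30–44=3059, 45+=14294
[period 2]
Births: 3059 * 0.07 = 214
15–29: 1091 * 0.978 = 1067
30–44: 3524 * 0.956 = 3369
45+: 3059 * 0.954 + 14294 * 0.401 = 2918 + 5732 = 8650
Net migration: 0–14 + 510 → 724; 15–29 + 590 → 1657
Population now: 0–14=724, 15–29=1657, 30–44=3369, 45+=8650
[period 3]
Births: 3369 * 0.07 = 236
15–29: 724 * 0.978 = 708
30–44: 1657 * 0.956 = 1584
45+: 3369 * 0.954 + 8650 * 0.401 = 3214 + 3469 = 6683
Net migration: 0–14 + 510 → 746; 15–29 + 590 → 1298
Population now: 0–14=746, 15–29=1298, 30–44=1584, 45+=6683
[period 4]
Births: 1584 * 0.07 = 111
15–29: 746 * 0.978 = 730
30–44: 1298 * 0.956 = 1241
45+: 1584 * 0.954 + 6683 * 0.401 = 1511 + 2680 = 4191
Net migration: 0–14 + 510 → 621; 15–29 + 590 → 1320
Population now: 0–14=621, 15–29=1320, 30–44=1241, 45+=4191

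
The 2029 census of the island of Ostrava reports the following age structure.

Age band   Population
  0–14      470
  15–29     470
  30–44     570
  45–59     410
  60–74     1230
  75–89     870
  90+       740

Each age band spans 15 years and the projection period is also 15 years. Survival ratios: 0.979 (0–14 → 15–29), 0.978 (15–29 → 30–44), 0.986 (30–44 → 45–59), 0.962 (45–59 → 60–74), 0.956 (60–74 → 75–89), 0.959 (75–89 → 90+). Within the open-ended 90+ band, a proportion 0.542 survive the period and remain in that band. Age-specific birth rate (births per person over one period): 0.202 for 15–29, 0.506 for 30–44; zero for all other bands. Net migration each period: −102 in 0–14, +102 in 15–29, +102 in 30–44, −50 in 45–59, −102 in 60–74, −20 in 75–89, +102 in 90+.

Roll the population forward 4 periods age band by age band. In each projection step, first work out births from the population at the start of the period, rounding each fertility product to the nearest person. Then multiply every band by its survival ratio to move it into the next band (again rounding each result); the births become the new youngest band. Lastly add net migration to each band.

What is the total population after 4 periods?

— Period 1 —
Births: 470 × 0.202 = 95  |  570 × 0.506 = 288 → total 383
15–29: 470 × 0.979 = 460
30–44: 470 × 0.978 = 460
45–59: 570 × 0.986 = 562
60–74: 410 × 0.962 = 394
75–89: 1230 × 0.956 = 1176
90+: 870 × 0.959 + 740 × 0.542 = 834 + 401 = 1235
Net migration: 0–14 − 102 → 281; 15–29 + 102 → 562; 30–44 + 102 → 562; 45–59 − 50 → 512; 60–74 − 102 → 292; 75–89 − 20 → 1156; 90+ + 102 → 1337
Giving 281 / 562 / 562 / 512 / 292 / 1156 / 1337.
— Period 2 —
Births: 562 × 0.202 = 114  |  562 × 0.506 = 284 → total 398
15–29: 281 × 0.979 = 275
30–44: 562 × 0.978 = 550
45–59: 562 × 0.986 = 554
60–74: 512 × 0.962 = 493
75–89: 292 × 0.956 = 279
90+: 1156 × 0.959 + 1337 × 0.542 = 1109 + 725 = 1834
Net migration: 0–14 − 102 → 296; 15–29 + 102 → 377; 30–44 + 102 → 652; 45–59 − 50 → 504; 60–74 − 102 → 391; 75–89 − 20 → 259; 90+ + 102 → 1936
Giving 296 / 377 / 652 / 504 / 391 / 259 / 1936.
— Period 3 —
Births: 377 × 0.202 = 76  |  652 × 0.506 = 330 → total 406
15–29: 296 × 0.979 = 290
30–44: 377 × 0.978 = 369
45–59: 652 × 0.986 = 643
60–74: 504 × 0.962 = 485
75–89: 391 × 0.956 = 374
90+: 259 × 0.959 + 1936 × 0.542 = 248 + 1049 = 1297
Net migration: 0–14 − 102 → 304; 15–29 + 102 → 392; 30–44 + 102 → 471; 45–59 − 50 → 593; 60–74 − 102 → 383; 75–89 − 20 → 354; 90+ + 102 → 1399
Giving 304 / 392 / 471 / 593 / 383 / 354 / 1399.
— Period 4 —
Births: 392 × 0.202 = 79  |  471 × 0.506 = 238 → total 317
15–29: 304 × 0.979 = 298
30–44: 392 × 0.978 = 383
45–59: 471 × 0.986 = 464
60–74: 593 × 0.962 = 570
75–89: 383 × 0.956 = 366
90+: 354 × 0.959 + 1399 × 0.542 = 339 + 758 = 1097
Net migration: 0–14 − 102 → 215; 15–29 + 102 → 400; 30–44 + 102 → 485; 45–59 − 50 → 414; 60–74 − 102 → 468; 75–89 − 20 → 346; 90+ + 102 → 1199
Giving 215 / 400 / 485 / 414 / 468 / 346 / 1199.
Total after period 4: 215 + 400 + 485 + 414 + 468 + 346 + 1199 = 3527

3527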